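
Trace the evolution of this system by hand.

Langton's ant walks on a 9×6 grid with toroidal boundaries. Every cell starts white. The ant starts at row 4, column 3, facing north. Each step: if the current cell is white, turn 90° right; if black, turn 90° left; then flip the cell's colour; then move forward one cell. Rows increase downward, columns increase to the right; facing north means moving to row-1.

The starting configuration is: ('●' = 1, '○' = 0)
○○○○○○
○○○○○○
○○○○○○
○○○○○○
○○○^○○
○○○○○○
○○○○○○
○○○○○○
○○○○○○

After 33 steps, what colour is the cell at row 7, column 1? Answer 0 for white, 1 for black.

0) ○○○○○○
○○○○○○
○○○○○○
○○○○○○
○○○^○○
○○○○○○
○○○○○○
○○○○○○
○○○○○○
1) ○○○○○○
○○○○○○
○○○○○○
○○○○○○
○○○●>○
○○○○○○
○○○○○○
○○○○○○
○○○○○○
2) ○○○○○○
○○○○○○
○○○○○○
○○○○○○
○○○●●○
○○○○v○
○○○○○○
○○○○○○
○○○○○○
3) ○○○○○○
○○○○○○
○○○○○○
○○○○○○
○○○●●○
○○○<●○
○○○○○○
○○○○○○
○○○○○○
4) ○○○○○○
○○○○○○
○○○○○○
○○○○○○
○○○^●○
○○○●●○
○○○○○○
○○○○○○
○○○○○○
5) ○○○○○○
○○○○○○
○○○○○○
○○○○○○
○○<○●○
○○○●●○
○○○○○○
○○○○○○
○○○○○○
6) ○○○○○○
○○○○○○
○○○○○○
○○^○○○
○○●○●○
○○○●●○
○○○○○○
○○○○○○
○○○○○○
7) ○○○○○○
○○○○○○
○○○○○○
○○●>○○
○○●○●○
○○○●●○
○○○○○○
○○○○○○
○○○○○○
8) ○○○○○○
○○○○○○
○○○○○○
○○●●○○
○○●v●○
○○○●●○
○○○○○○
○○○○○○
○○○○○○
9) ○○○○○○
○○○○○○
○○○○○○
○○●●○○
○○<●●○
○○○●●○
○○○○○○
○○○○○○
○○○○○○
10) ○○○○○○
○○○○○○
○○○○○○
○○●●○○
○○○●●○
○○v●●○
○○○○○○
○○○○○○
○○○○○○
11) ○○○○○○
○○○○○○
○○○○○○
○○●●○○
○○○●●○
○<●●●○
○○○○○○
○○○○○○
○○○○○○
12) ○○○○○○
○○○○○○
○○○○○○
○○●●○○
○^○●●○
○●●●●○
○○○○○○
○○○○○○
○○○○○○
13) ○○○○○○
○○○○○○
○○○○○○
○○●●○○
○●>●●○
○●●●●○
○○○○○○
○○○○○○
○○○○○○
14) ○○○○○○
○○○○○○
○○○○○○
○○●●○○
○●●●●○
○●v●●○
○○○○○○
○○○○○○
○○○○○○
15) ○○○○○○
○○○○○○
○○○○○○
○○●●○○
○●●●●○
○●○>●○
○○○○○○
○○○○○○
○○○○○○
16) ○○○○○○
○○○○○○
○○○○○○
○○●●○○
○●●^●○
○●○○●○
○○○○○○
○○○○○○
○○○○○○
17) ○○○○○○
○○○○○○
○○○○○○
○○●●○○
○●<○●○
○●○○●○
○○○○○○
○○○○○○
○○○○○○
18) ○○○○○○
○○○○○○
○○○○○○
○○●●○○
○●○○●○
○●v○●○
○○○○○○
○○○○○○
○○○○○○
19) ○○○○○○
○○○○○○
○○○○○○
○○●●○○
○●○○●○
○<●○●○
○○○○○○
○○○○○○
○○○○○○
20) ○○○○○○
○○○○○○
○○○○○○
○○●●○○
○●○○●○
○○●○●○
○v○○○○
○○○○○○
○○○○○○
21) ○○○○○○
○○○○○○
○○○○○○
○○●●○○
○●○○●○
○○●○●○
<●○○○○
○○○○○○
○○○○○○
22) ○○○○○○
○○○○○○
○○○○○○
○○●●○○
○●○○●○
^○●○●○
●●○○○○
○○○○○○
○○○○○○
23) ○○○○○○
○○○○○○
○○○○○○
○○●●○○
○●○○●○
●>●○●○
●●○○○○
○○○○○○
○○○○○○
24) ○○○○○○
○○○○○○
○○○○○○
○○●●○○
○●○○●○
●●●○●○
●v○○○○
○○○○○○
○○○○○○
25) ○○○○○○
○○○○○○
○○○○○○
○○●●○○
○●○○●○
●●●○●○
●○>○○○
○○○○○○
○○○○○○
26) ○○○○○○
○○○○○○
○○○○○○
○○●●○○
○●○○●○
●●●○●○
●○●○○○
○○v○○○
○○○○○○
27) ○○○○○○
○○○○○○
○○○○○○
○○●●○○
○●○○●○
●●●○●○
●○●○○○
○<●○○○
○○○○○○
28) ○○○○○○
○○○○○○
○○○○○○
○○●●○○
○●○○●○
●●●○●○
●^●○○○
○●●○○○
○○○○○○
29) ○○○○○○
○○○○○○
○○○○○○
○○●●○○
○●○○●○
●●●○●○
●●>○○○
○●●○○○
○○○○○○
30) ○○○○○○
○○○○○○
○○○○○○
○○●●○○
○●○○●○
●●^○●○
●●○○○○
○●●○○○
○○○○○○
31) ○○○○○○
○○○○○○
○○○○○○
○○●●○○
○●○○●○
●<○○●○
●●○○○○
○●●○○○
○○○○○○
32) ○○○○○○
○○○○○○
○○○○○○
○○●●○○
○●○○●○
●○○○●○
●v○○○○
○●●○○○
○○○○○○
33) ○○○○○○
○○○○○○
○○○○○○
○○●●○○
○●○○●○
●○○○●○
●○>○○○
○●●○○○
○○○○○○

1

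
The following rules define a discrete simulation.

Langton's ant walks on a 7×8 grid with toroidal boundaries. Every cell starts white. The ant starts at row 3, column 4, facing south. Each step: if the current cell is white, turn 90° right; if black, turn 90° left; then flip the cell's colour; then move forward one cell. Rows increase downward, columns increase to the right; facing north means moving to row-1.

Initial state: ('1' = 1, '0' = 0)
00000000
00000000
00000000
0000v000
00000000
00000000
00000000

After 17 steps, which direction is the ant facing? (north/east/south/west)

east

0) 00000000
00000000
00000000
0000v000
00000000
00000000
00000000
1) 00000000
00000000
00000000
000<1000
00000000
00000000
00000000
2) 00000000
00000000
000^0000
00011000
00000000
00000000
00000000
3) 00000000
00000000
0001>000
00011000
00000000
00000000
00000000
4) 00000000
00000000
00011000
0001v000
00000000
00000000
00000000
5) 00000000
00000000
00011000
00010>00
00000000
00000000
00000000
6) 00000000
00000000
00011000
00010100
00000v00
00000000
00000000
7) 00000000
00000000
00011000
00010100
0000<100
00000000
00000000
8) 00000000
00000000
00011000
0001^100
00001100
00000000
00000000
9) 00000000
00000000
00011000
00011>00
00001100
00000000
00000000
10) 00000000
00000000
00011^00
00011000
00001100
00000000
00000000
11) 00000000
00000000
000111>0
00011000
00001100
00000000
00000000
12) 00000000
00000000
00011110
000110v0
00001100
00000000
00000000
13) 00000000
00000000
00011110
00011<10
00001100
00000000
00000000
14) 00000000
00000000
00011^10
00011110
00001100
00000000
00000000
15) 00000000
00000000
0001<010
00011110
00001100
00000000
00000000
16) 00000000
00000000
00010010
0001v110
00001100
00000000
00000000
17) 00000000
00000000
00010010
00010>10
00001100
00000000
00000000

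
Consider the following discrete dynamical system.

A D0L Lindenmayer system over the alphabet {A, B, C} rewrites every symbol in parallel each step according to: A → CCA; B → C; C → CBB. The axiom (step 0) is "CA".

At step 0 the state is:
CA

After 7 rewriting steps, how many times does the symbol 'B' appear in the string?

gen 0: CA
gen 1: CBBCCA
gen 2: CBBCCCBBCBBCCA
gen 3: CBBCCCBBCBBCBBCCCBBCCCBBCBBCCA
gen 4: CBBCCCBBCBBCBBCCCBBCCCBBCCCBBCBBCBBCCCBBCBBCBBCCCBBCCCBBCBBCCA
gen 5: CBBCCCBBCBBCBBCCCBBCCCBBCCCBBCBBCBBCCCBBCBBCBBCCCBBCBBCBBC…CCBBCBBCBBCCCBBCCCBBCCCBBCBBCBBCCCBBCBBCBBCCCBBCCCBBCBBCCA  (len 126)
gen 6: CBBCCCBBCBBCBBCCCBBCCCBBCCCBBCBBCBBCCCBBCBBCBBCCCBBCBBCBBC…CCBBCBBCBBCCCBBCCCBBCCCBBCBBCBBCCCBBCBBCBBCCCBBCCCBBCBBCCA  (len 254)
gen 7: CBBCCCBBCBBCBBCCCBBCCCBBCCCBBCBBCBBCCCBBCBBCBBCCCBBCBBCBBC…CCBBCBBCBBCCCBBCCCBBCCCBBCBBCBBCCCBBCBBCBBCCCBBCCCBBCBBCCA  (len 510)

254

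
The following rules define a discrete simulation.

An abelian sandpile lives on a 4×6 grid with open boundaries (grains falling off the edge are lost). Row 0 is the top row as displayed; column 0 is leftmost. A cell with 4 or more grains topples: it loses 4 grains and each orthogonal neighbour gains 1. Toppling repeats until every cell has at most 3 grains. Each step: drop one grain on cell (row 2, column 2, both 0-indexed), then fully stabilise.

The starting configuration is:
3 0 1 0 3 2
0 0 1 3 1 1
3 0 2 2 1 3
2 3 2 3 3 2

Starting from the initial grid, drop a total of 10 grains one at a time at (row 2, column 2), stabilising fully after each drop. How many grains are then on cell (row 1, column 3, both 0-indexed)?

[0] 3 0 1 0 3 2
0 0 1 3 1 1
3 0 2 2 1 3
2 3 2 3 3 2
[1] 3 0 1 0 3 2
0 0 1 3 1 1
3 0 3 2 1 3
2 3 2 3 3 2
[2] 3 0 1 0 3 2
0 0 2 3 1 1
3 1 0 3 1 3
2 3 3 3 3 2
[3] 3 0 1 0 3 2
0 0 2 3 1 1
3 1 1 3 1 3
2 3 3 3 3 2
[4] 3 0 1 0 3 2
0 0 2 3 1 1
3 1 2 3 1 3
2 3 3 3 3 2
[5] 3 0 1 0 3 2
0 0 2 3 1 1
3 1 3 3 1 3
2 3 3 3 3 2
[6] 3 0 2 1 3 2
0 1 0 1 2 1
3 3 3 2 3 3
3 0 2 2 0 3
[7] 3 0 2 1 3 2
1 2 1 1 2 1
1 1 1 3 3 3
0 2 3 2 0 3
[8] 3 0 2 1 3 2
1 2 1 1 2 1
1 1 2 3 3 3
0 2 3 2 0 3
[9] 3 0 2 1 3 2
1 2 1 1 2 1
1 1 3 3 3 3
0 2 3 2 0 3
[10] 3 0 2 1 3 2
1 2 2 2 3 2
1 2 2 2 1 1
0 3 1 0 3 0

2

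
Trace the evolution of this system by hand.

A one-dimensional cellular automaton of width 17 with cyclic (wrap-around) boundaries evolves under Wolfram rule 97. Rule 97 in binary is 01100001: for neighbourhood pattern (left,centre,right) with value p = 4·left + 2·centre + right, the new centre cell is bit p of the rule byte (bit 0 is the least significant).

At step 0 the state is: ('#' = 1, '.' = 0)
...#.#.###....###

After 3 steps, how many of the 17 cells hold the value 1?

6

gen 0: ...#.#.###....###
gen 1: .#..#.#..#.##...#
gen 2: #....#....#.#.#..
gen 3: ..##...##..#.#...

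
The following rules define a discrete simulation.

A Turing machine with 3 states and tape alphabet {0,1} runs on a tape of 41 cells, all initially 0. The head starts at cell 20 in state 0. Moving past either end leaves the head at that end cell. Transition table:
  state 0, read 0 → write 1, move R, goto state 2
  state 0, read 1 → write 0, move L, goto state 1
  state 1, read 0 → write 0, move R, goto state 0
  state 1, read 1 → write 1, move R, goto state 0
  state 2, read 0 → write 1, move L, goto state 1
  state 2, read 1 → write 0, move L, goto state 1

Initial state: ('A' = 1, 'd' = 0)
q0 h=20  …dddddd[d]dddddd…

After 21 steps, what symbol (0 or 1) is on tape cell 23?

[0] q0 h=20  …dddddd[d]dddddd…
[1] q2 h=21  …dddddA[d]dddddd…
[2] q1 h=20  …dddddd[A]Addddd…
[3] q0 h=21  …dddddA[A]dddddd…
[4] q1 h=20  …dddddd[A]dddddd…
[5] q0 h=21  …dddddA[d]dddddd…
[6] q2 h=22  …ddddAA[d]dddddd…
[7] q1 h=21  …dddddA[A]Addddd…
[8] q0 h=22  …ddddAA[A]dddddd…
[9] q1 h=21  …dddddA[A]dddddd…
[10] q0 h=22  …ddddAA[d]dddddd…
[11] q2 h=23  …dddAAA[d]dddddd…
[12] q1 h=22  …ddddAA[A]Addddd…
[13] q0 h=23  …dddAAA[A]dddddd…
[14] q1 h=22  …ddddAA[A]dddddd…
[15] q0 h=23  …dddAAA[d]dddddd…
[16] q2 h=24  …ddAAAA[d]dddddd…
[17] q1 h=23  …dddAAA[A]Addddd…
[18] q0 h=24  …ddAAAA[A]dddddd…
[19] q1 h=23  …dddAAA[A]dddddd…
[20] q0 h=24  …ddAAAA[d]dddddd…
[21] q2 h=25  …dAAAAA[d]dddddd…

1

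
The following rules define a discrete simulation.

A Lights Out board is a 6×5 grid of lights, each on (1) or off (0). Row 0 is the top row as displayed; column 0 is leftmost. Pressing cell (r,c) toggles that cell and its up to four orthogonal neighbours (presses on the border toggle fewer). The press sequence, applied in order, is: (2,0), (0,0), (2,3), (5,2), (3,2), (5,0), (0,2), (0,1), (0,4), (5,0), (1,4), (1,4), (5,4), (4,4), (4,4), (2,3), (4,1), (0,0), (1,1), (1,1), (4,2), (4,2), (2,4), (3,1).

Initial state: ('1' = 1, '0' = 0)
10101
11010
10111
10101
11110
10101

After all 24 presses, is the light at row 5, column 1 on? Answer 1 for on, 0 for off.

0

gen 0: 10101
11010
10111
10101
11110
10101
gen 1: 10101
01010
01111
00101
11110
10101
gen 2: 01101
11010
01111
00101
11110
10101
gen 3: 01101
11000
01000
00111
11110
10101
gen 4: 01101
11000
01000
00111
11010
11011
gen 5: 01101
11000
01100
01001
11110
11011
gen 6: 01101
11000
01100
01001
01110
00011
gen 7: 00011
11100
01100
01001
01110
00011
gen 8: 11111
10100
01100
01001
01110
00011
gen 9: 11100
10101
01100
01001
01110
00011
gen 10: 11100
10101
01100
01001
11110
11011
gen 11: 11101
10110
01101
01001
11110
11011
gen 12: 11100
10101
01100
01001
11110
11011
gen 13: 11100
10101
01100
01001
11111
11000
gen 14: 11100
10101
01100
01000
11100
11001
gen 15: 11100
10101
01100
01001
11111
11000
gen 16: 11100
10111
01011
01011
11111
11000
gen 17: 11100
10111
01011
00011
00011
10000
gen 18: 00100
00111
01011
00011
00011
10000
gen 19: 01100
11011
00011
00011
00011
10000
gen 20: 00100
00111
01011
00011
00011
10000
gen 21: 00100
00111
01011
00111
01101
10100
gen 22: 00100
00111
01011
00011
00011
10000
gen 23: 00100
00110
01000
00010
00011
10000
gen 24: 00100
00110
00000
11110
01011
10000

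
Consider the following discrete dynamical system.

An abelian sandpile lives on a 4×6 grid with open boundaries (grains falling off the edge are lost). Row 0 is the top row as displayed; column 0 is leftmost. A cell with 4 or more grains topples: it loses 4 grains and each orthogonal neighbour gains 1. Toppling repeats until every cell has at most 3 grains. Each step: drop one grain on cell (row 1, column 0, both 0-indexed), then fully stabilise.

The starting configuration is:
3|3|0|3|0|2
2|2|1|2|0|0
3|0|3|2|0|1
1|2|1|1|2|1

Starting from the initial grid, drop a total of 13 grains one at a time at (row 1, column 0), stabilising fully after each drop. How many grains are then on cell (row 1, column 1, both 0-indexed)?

step 0: 3|3|0|3|0|2
2|2|1|2|0|0
3|0|3|2|0|1
1|2|1|1|2|1
step 1: 3|3|0|3|0|2
3|2|1|2|0|0
3|0|3|2|0|1
1|2|1|1|2|1
step 2: 1|1|1|3|0|2
3|0|2|2|0|0
0|2|3|2|0|1
2|2|1|1|2|1
step 3: 2|1|1|3|0|2
0|1|2|2|0|0
1|2|3|2|0|1
2|2|1|1|2|1
step 4: 2|1|1|3|0|2
1|1|2|2|0|0
1|2|3|2|0|1
2|2|1|1|2|1
step 5: 2|1|1|3|0|2
2|1|2|2|0|0
1|2|3|2|0|1
2|2|1|1|2|1
step 6: 2|1|1|3|0|2
3|1|2|2|0|0
1|2|3|2|0|1
2|2|1|1|2|1
step 7: 3|1|1|3|0|2
0|2|2|2|0|0
2|2|3|2|0|1
2|2|1|1|2|1
step 8: 3|1|1|3|0|2
1|2|2|2|0|0
2|2|3|2|0|1
2|2|1|1|2|1
step 9: 3|1|1|3|0|2
2|2|2|2|0|0
2|2|3|2|0|1
2|2|1|1|2|1
step 10: 3|1|1|3|0|2
3|2|2|2|0|0
2|2|3|2|0|1
2|2|1|1|2|1
step 11: 0|2|1|3|0|2
1|3|2|2|0|0
3|2|3|2|0|1
2|2|1|1|2|1
step 12: 0|2|1|3|0|2
2|3|2|2|0|0
3|2|3|2|0|1
2|2|1|1|2|1
step 13: 0|2|1|3|0|2
3|3|2|2|0|0
3|2|3|2|0|1
2|2|1|1|2|1

3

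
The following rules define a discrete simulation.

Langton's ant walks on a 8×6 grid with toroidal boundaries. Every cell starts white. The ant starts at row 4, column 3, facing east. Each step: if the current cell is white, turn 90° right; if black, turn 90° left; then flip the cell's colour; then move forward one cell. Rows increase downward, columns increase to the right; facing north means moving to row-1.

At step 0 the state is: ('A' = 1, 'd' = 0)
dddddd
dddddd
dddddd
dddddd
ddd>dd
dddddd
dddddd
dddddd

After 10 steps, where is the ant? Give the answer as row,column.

3,2

step 0: dddddd
dddddd
dddddd
dddddd
ddd>dd
dddddd
dddddd
dddddd
step 1: dddddd
dddddd
dddddd
dddddd
dddAdd
dddvdd
dddddd
dddddd
step 2: dddddd
dddddd
dddddd
dddddd
dddAdd
dd<Add
dddddd
dddddd
step 3: dddddd
dddddd
dddddd
dddddd
dd^Add
ddAAdd
dddddd
dddddd
step 4: dddddd
dddddd
dddddd
dddddd
ddA>dd
ddAAdd
dddddd
dddddd
step 5: dddddd
dddddd
dddddd
ddd^dd
ddAddd
ddAAdd
dddddd
dddddd
step 6: dddddd
dddddd
dddddd
dddA>d
ddAddd
ddAAdd
dddddd
dddddd
step 7: dddddd
dddddd
dddddd
dddAAd
ddAdvd
ddAAdd
dddddd
dddddd
step 8: dddddd
dddddd
dddddd
dddAAd
ddA<Ad
ddAAdd
dddddd
dddddd
step 9: dddddd
dddddd
dddddd
ddd^Ad
ddAAAd
ddAAdd
dddddd
dddddd
step 10: dddddd
dddddd
dddddd
dd<dAd
ddAAAd
ddAAdd
dddddd
dddddd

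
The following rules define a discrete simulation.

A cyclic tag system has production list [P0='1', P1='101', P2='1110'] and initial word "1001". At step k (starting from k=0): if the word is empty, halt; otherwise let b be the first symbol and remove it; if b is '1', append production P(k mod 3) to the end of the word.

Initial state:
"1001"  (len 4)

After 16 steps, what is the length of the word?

18

[0] "1001"  (len 4)
[1] "0011"  (len 4)
[2] "011"  (len 3)
[3] "11"  (len 2)
[4] "11"  (len 2)
[5] "1101"  (len 4)
[6] "1011110"  (len 7)
[7] "0111101"  (len 7)
[8] "111101"  (len 6)
[9] "111011110"  (len 9)
[10] "110111101"  (len 9)
[11] "10111101101"  (len 11)
[12] "01111011011110"  (len 14)
[13] "1111011011110"  (len 13)
[14] "111011011110101"  (len 15)
[15] "110110111101011110"  (len 18)
[16] "101101111010111101"  (len 18)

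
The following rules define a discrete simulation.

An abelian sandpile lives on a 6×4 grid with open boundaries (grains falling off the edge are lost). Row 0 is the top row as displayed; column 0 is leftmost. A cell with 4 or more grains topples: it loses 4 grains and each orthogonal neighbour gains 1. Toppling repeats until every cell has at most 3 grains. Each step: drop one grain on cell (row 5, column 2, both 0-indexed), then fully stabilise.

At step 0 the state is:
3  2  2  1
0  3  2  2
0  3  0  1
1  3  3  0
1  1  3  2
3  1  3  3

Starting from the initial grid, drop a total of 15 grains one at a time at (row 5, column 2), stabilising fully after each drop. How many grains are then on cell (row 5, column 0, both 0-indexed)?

k=0  3  2  2  1
0  3  2  2
0  3  0  1
1  3  3  0
1  1  3  2
3  1  3  3
k=1  3  3  2  1
1  0  3  2
1  1  2  1
2  1  1  2
1  3  2  0
3  2  2  1
k=2  3  3  2  1
1  0  3  2
1  1  2  1
2  1  1  2
1  3  2  0
3  2  3  1
k=3  3  3  2  1
1  0  3  2
1  1  2  1
2  1  1  2
1  3  3  0
3  3  0  2
k=4  3  3  2  1
1  0  3  2
1  1  2  1
2  1  1  2
1  3  3  0
3  3  1  2
k=5  3  3  2  1
1  0  3  2
1  1  2  1
2  1  1  2
1  3  3  0
3  3  2  2
k=6  3  3  2  1
1  0  3  2
1  1  2  1
2  1  1  2
1  3  3  0
3  3  3  2
k=7  3  3  2  1
1  0  3  2
1  1  2  1
2  2  2  2
3  1  1  1
0  2  2  3
k=8  3  3  2  1
1  0  3  2
1  1  2  1
2  2  2  2
3  1  1  1
0  2  3  3
k=9  3  3  2  1
1  0  3  2
1  1  2  1
2  2  2  2
3  1  2  2
0  3  1  0
k=10  3  3  2  1
1  0  3  2
1  1  2  1
2  2  2  2
3  1  2  2
0  3  2  0
k=11  3  3  2  1
1  0  3  2
1  1  2  1
2  2  2  2
3  1  2  2
0  3  3  0
k=12  3  3  2  1
1  0  3  2
1  1  2  1
2  2  2  2
3  2  3  2
1  0  1  1
k=13  3  3  2  1
1  0  3  2
1  1  2  1
2  2  2  2
3  2  3  2
1  0  2  1
k=14  3  3  2  1
1  0  3  2
1  1  2  1
2  2  2  2
3  2  3  2
1  0  3  1
k=15  3  3  2  1
1  0  3  2
1  1  2  1
2  2  3  2
3  3  0  3
1  1  1  2

1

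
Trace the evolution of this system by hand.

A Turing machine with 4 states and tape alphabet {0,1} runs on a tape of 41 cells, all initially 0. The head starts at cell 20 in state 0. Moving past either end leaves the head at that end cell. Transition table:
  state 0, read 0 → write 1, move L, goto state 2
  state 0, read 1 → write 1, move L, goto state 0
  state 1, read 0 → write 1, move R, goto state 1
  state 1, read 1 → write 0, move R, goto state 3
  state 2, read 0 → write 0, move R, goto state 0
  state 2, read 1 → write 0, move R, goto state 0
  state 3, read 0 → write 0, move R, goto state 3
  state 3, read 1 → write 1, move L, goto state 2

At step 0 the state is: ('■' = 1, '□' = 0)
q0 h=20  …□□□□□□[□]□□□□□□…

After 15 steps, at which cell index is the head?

15

[0] q0 h=20  …□□□□□□[□]□□□□□□…
[1] q2 h=19  …□□□□□□[□]■□□□□□…
[2] q0 h=20  …□□□□□□[■]□□□□□□…
[3] q0 h=19  …□□□□□□[□]■□□□□□…
[4] q2 h=18  …□□□□□□[□]■■□□□□…
[5] q0 h=19  …□□□□□□[■]■□□□□□…
[6] q0 h=18  …□□□□□□[□]■■□□□□…
[7] q2 h=17  …□□□□□□[□]■■■□□□…
[8] q0 h=18  …□□□□□□[■]■■□□□□…
[9] q0 h=17  …□□□□□□[□]■■■□□□…
[10] q2 h=16  …□□□□□□[□]■■■■□□…
[11] q0 h=17  …□□□□□□[■]■■■□□□…
[12] q0 h=16  …□□□□□□[□]■■■■□□…
[13] q2 h=15  …□□□□□□[□]■■■■■□…
[14] q0 h=16  …□□□□□□[■]■■■■□□…
[15] q0 h=15  …□□□□□□[□]■■■■■□…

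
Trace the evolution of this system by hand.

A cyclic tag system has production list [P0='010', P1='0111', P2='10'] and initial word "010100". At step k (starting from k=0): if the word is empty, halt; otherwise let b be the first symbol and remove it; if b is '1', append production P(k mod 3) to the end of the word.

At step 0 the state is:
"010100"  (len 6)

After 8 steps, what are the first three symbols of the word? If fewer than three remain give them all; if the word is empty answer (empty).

gen 0: "010100"  (len 6)
gen 1: "10100"  (len 5)
gen 2: "01000111"  (len 8)
gen 3: "1000111"  (len 7)
gen 4: "000111010"  (len 9)
gen 5: "00111010"  (len 8)
gen 6: "0111010"  (len 7)
gen 7: "111010"  (len 6)
gen 8: "110100111"  (len 9)

110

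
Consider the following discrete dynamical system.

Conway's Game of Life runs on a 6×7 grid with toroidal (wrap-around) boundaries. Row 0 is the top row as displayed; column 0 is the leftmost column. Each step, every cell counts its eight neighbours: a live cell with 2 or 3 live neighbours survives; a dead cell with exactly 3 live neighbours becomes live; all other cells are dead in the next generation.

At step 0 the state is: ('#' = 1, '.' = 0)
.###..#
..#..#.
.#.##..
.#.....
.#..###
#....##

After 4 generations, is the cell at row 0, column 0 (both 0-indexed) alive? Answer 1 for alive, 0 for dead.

t=0: .###..#
..#..#.
.#.##..
.#.....
.#..###
#....##
t=1: .####..
#....#.
.#.##..
.#.#...
.#..#..
...#...
t=2: .####..
#....#.
##.##..
##.#...
...##..
.#.....
t=3: #####..
#....##
...##..
##.....
##.##..
.#.....
t=4: ..####.
#....##
.#..##.
##.....
.......
.......

0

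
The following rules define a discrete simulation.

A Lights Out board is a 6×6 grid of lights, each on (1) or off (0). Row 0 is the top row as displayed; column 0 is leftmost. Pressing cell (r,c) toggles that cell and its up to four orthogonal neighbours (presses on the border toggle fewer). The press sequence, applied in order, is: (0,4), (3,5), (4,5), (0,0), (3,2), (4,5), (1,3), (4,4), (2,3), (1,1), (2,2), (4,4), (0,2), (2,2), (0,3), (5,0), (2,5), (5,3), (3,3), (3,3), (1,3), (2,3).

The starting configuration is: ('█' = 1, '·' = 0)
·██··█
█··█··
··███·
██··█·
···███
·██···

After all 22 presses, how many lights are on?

18

t=0: ·██··█
█··█··
··███·
██··█·
···███
·██···
t=1: ·████·
█··██·
··███·
██··█·
···███
·██···
t=2: ·████·
█··██·
··████
██···█
···██·
·██···
t=3: ·████·
█··██·
··████
██····
···█·█
·██··█
t=4: █·███·
···██·
··████
██····
···█·█
·██··█
t=5: █·███·
···██·
···███
█·██··
··██·█
·██··█
t=6: █·███·
···██·
···███
█·██·█
··███·
·██···
t=7: █·█·█·
··█···
····██
█·██·█
··███·
·██···
t=8: █·█·█·
··█···
····██
█·████
··█··█
·██·█·
t=9: █·█·█·
··██··
··██·█
█·█·██
··█··█
·██·█·
t=10: ███·█·
██·█··
·███·█
█·█·██
··█··█
·██·█·
t=11: ███·█·
████··
·····█
█···██
··█··█
·██·█·
t=12: ███·█·
████··
·····█
█····█
··███·
·██···
t=13: █··██·
██·█··
·····█
█····█
··███·
·██···
t=14: █··██·
████··
·███·█
█·█··█
··███·
·██···
t=15: █·█···
███···
·███·█
█·█··█
··███·
·██···
t=16: █·█···
███···
·███·█
█·█··█
█·███·
█·█···
t=17: █·█···
███··█
·████·
█·█···
█·███·
█·█···
t=18: █·█···
███··█
·████·
█·█···
█·█·█·
█··██·
t=19: █·█···
███··█
·██·█·
█··██·
█·███·
█··██·
t=20: █·█···
███··█
·████·
█·█···
█·█·█·
█··██·
t=21: █·██··
██·███
·██·█·
█·█···
█·█·█·
█··██·
t=22: █·██··
██··██
·█·█··
█·██··
█·█·█·
█··██·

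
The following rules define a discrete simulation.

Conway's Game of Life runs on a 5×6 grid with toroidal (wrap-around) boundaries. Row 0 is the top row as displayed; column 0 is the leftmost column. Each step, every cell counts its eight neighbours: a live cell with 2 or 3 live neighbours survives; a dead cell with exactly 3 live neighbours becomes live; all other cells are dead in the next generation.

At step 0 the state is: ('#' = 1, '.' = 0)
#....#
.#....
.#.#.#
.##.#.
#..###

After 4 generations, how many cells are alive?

11

[0] #....#
.#....
.#.#.#
.##.#.
#..###
[1] .#....
.##.##
.#.##.
.#....
..##..
[2] ##..#.
.#..##
.#.###
.#..#.
.##...
[3] ...##.
.#....
.#.#..
.#..##
..##.#
[4] ...##.
...##.
.#..#.
.#...#
#.#..#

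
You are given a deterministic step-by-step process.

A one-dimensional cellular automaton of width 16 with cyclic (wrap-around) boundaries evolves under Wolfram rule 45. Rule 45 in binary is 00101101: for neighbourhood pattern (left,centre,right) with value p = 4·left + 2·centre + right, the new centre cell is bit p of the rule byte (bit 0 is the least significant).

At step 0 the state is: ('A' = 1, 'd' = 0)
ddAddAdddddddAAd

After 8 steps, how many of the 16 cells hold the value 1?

6

0) ddAddAdddddddAAd
1) AdAddAdAAAAAdAdd
2) AAAddAAAddddAAdd
3) AddddAdddAAdAddd
4) AdAAdAdAdAdAAdAd
5) AAAdAAAAAAAAdAAA
6) dddAAdddddddAAdd
7) AAdAddAAAAAdAddA
8) ddAAddAddddAAddA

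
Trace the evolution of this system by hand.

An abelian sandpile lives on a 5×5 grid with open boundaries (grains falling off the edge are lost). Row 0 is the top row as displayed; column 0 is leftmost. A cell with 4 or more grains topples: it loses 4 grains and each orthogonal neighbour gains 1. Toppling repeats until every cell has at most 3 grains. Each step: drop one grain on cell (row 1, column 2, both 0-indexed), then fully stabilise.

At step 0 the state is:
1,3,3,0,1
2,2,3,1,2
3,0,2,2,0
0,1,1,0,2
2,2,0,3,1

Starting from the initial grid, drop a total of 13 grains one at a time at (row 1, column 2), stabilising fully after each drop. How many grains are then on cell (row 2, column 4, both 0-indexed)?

0) 1,3,3,0,1
2,2,3,1,2
3,0,2,2,0
0,1,1,0,2
2,2,0,3,1
1) 2,1,1,1,1
3,0,2,2,2
3,1,3,2,0
0,1,1,0,2
2,2,0,3,1
2) 2,1,1,1,1
3,0,3,2,2
3,1,3,2,0
0,1,1,0,2
2,2,0,3,1
3) 2,1,2,1,1
3,1,1,3,2
3,2,0,3,0
0,1,2,0,2
2,2,0,3,1
4) 2,1,2,1,1
3,1,2,3,2
3,2,0,3,0
0,1,2,0,2
2,2,0,3,1
5) 2,1,2,1,1
3,1,3,3,2
3,2,0,3,0
0,1,2,0,2
2,2,0,3,1
6) 2,1,3,2,1
3,2,1,1,3
3,2,2,0,1
0,1,2,1,2
2,2,0,3,1
7) 2,1,3,2,1
3,2,2,1,3
3,2,2,0,1
0,1,2,1,2
2,2,0,3,1
8) 2,1,3,2,1
3,2,3,1,3
3,2,2,0,1
0,1,2,1,2
2,2,0,3,1
9) 2,2,0,3,1
3,3,1,2,3
3,2,3,0,1
0,1,2,1,2
2,2,0,3,1
10) 2,2,0,3,1
3,3,2,2,3
3,2,3,0,1
0,1,2,1,2
2,2,0,3,1
11) 2,2,0,3,1
3,3,3,2,3
3,2,3,0,1
0,1,2,1,2
2,2,0,3,1
12) 3,3,1,3,1
1,2,2,3,3
1,1,1,1,1
1,2,3,1,2
2,2,0,3,1
13) 3,3,1,3,1
1,2,3,3,3
1,1,1,1,1
1,2,3,1,2
2,2,0,3,1

1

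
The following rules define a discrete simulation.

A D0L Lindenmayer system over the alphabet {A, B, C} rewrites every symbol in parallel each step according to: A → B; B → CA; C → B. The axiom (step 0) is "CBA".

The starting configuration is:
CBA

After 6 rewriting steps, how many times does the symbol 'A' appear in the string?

8

gen 0: CBA
gen 1: BCAB
gen 2: CABBCA
gen 3: BBCACABB
gen 4: CACABBBBCACA
gen 5: BBBBCACACACABBBB
gen 6: CACACACABBBBBBBBCACACACA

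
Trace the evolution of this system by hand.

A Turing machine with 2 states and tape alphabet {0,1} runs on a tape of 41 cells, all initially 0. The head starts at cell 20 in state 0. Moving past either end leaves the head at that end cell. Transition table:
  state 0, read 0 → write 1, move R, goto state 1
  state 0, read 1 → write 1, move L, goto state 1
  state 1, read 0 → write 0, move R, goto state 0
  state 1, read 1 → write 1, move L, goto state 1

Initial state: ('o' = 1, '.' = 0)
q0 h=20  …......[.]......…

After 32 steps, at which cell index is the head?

39

t=0: q0 h=20  …......[.]......…
t=1: q1 h=21  ….....o[.]......…
t=2: q0 h=22  …....o.[.]......…
t=3: q1 h=23  …...o.o[.]......…
t=4: q0 h=24  …..o.o.[.]......…
t=5: q1 h=25  ….o.o.o[.]......…
t=6: q0 h=26  …o.o.o.[.]......…
t=7: q1 h=27  ….o.o.o[.]......…
t=8: q0 h=28  …o.o.o.[.]......…
t=9: q1 h=29  ….o.o.o[.]......…
t=10: q0 h=30  …o.o.o.[.]......…
t=11: q1 h=31  ….o.o.o[.]......…
t=12: q0 h=32  …o.o.o.[.]......…
t=13: q1 h=33  ….o.o.o[.]......…
t=14: q0 h=34  …o.o.o.[.]......|
t=15: q1 h=35  ….o.o.o[.].....|
t=16: q0 h=36  …o.o.o.[.]....|
t=17: q1 h=37  ….o.o.o[.]...|
t=18: q0 h=38  …o.o.o.[.]..|
t=19: q1 h=39  ….o.o.o[.].|
t=20: q0 h=40  …o.o.o.[.]|
t=21: q1 h=40  …o.o.o.[o]|
t=22: q1 h=39  ….o.o.o[.]o|
t=23: q0 h=40  …o.o.o.[o]|
t=24: q1 h=39  ….o.o.o[.]o|
t=25: q0 h=40  …o.o.o.[o]|
t=26: q1 h=39  ….o.o.o[.]o|
t=27: q0 h=40  …o.o.o.[o]|
t=28: q1 h=39  ….o.o.o[.]o|
t=29: q0 h=40  …o.o.o.[o]|
t=30: q1 h=39  ….o.o.o[.]o|
t=31: q0 h=40  …o.o.o.[o]|
t=32: q1 h=39  ….o.o.o[.]o|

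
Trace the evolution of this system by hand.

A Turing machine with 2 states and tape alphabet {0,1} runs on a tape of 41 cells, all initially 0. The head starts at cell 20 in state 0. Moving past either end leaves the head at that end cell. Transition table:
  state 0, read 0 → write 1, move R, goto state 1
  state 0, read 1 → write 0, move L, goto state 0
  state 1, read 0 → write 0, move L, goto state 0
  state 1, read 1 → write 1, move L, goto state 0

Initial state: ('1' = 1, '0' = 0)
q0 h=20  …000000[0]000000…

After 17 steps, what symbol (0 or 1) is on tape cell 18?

0) q0 h=20  …000000[0]000000…
1) q1 h=21  …000001[0]000000…
2) q0 h=20  …000000[1]000000…
3) q0 h=19  …000000[0]000000…
4) q1 h=20  …000001[0]000000…
5) q0 h=19  …000000[1]000000…
6) q0 h=18  …000000[0]000000…
7) q1 h=19  …000001[0]000000…
8) q0 h=18  …000000[1]000000…
9) q0 h=17  …000000[0]000000…
10) q1 h=18  …000001[0]000000…
11) q0 h=17  …000000[1]000000…
12) q0 h=16  …000000[0]000000…
13) q1 h=17  …000001[0]000000…
14) q0 h=16  …000000[1]000000…
15) q0 h=15  …000000[0]000000…
16) q1 h=16  …000001[0]000000…
17) q0 h=15  …000000[1]000000…

0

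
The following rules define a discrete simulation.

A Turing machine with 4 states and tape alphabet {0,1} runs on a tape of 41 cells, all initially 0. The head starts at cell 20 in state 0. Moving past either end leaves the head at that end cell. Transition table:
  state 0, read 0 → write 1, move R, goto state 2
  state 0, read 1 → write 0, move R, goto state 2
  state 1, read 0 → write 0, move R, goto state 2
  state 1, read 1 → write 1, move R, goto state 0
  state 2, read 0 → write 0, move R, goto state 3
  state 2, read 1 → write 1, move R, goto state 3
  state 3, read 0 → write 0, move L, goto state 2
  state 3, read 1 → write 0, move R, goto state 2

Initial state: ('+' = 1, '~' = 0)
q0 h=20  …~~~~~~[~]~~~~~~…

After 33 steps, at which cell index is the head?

[0] q0 h=20  …~~~~~~[~]~~~~~~…
[1] q2 h=21  …~~~~~+[~]~~~~~~…
[2] q3 h=22  …~~~~+~[~]~~~~~~…
[3] q2 h=21  …~~~~~+[~]~~~~~~…
[4] q3 h=22  …~~~~+~[~]~~~~~~…
[5] q2 h=21  …~~~~~+[~]~~~~~~…
[6] q3 h=22  …~~~~+~[~]~~~~~~…
[7] q2 h=21  …~~~~~+[~]~~~~~~…
[8] q3 h=22  …~~~~+~[~]~~~~~~…
[9] q2 h=21  …~~~~~+[~]~~~~~~…
[10] q3 h=22  …~~~~+~[~]~~~~~~…
[11] q2 h=21  …~~~~~+[~]~~~~~~…
[12] q3 h=22  …~~~~+~[~]~~~~~~…
[13] q2 h=21  …~~~~~+[~]~~~~~~…
[14] q3 h=22  …~~~~+~[~]~~~~~~…
[15] q2 h=21  …~~~~~+[~]~~~~~~…
[16] q3 h=22  …~~~~+~[~]~~~~~~…
[17] q2 h=21  …~~~~~+[~]~~~~~~…
[18] q3 h=22  …~~~~+~[~]~~~~~~…
[19] q2 h=21  …~~~~~+[~]~~~~~~…
[20] q3 h=22  …~~~~+~[~]~~~~~~…
[21] q2 h=21  …~~~~~+[~]~~~~~~…
[22] q3 h=22  …~~~~+~[~]~~~~~~…
[23] q2 h=21  …~~~~~+[~]~~~~~~…
[24] q3 h=22  …~~~~+~[~]~~~~~~…
[25] q2 h=21  …~~~~~+[~]~~~~~~…
[26] q3 h=22  …~~~~+~[~]~~~~~~…
[27] q2 h=21  …~~~~~+[~]~~~~~~…
[28] q3 h=22  …~~~~+~[~]~~~~~~…
[29] q2 h=21  …~~~~~+[~]~~~~~~…
[30] q3 h=22  …~~~~+~[~]~~~~~~…
[31] q2 h=21  …~~~~~+[~]~~~~~~…
[32] q3 h=22  …~~~~+~[~]~~~~~~…
[33] q2 h=21  …~~~~~+[~]~~~~~~…

21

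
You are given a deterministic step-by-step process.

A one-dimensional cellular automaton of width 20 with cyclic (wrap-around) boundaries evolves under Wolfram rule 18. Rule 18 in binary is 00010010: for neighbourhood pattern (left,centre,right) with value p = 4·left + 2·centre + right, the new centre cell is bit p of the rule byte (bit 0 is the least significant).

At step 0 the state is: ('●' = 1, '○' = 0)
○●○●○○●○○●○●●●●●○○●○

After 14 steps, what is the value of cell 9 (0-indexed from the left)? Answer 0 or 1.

1

gen 0: ○●○●○○●○○●○●●●●●○○●○
gen 1: ●○○○●●○●●○○○○○○○●●○●
gen 2: ○●○●○○○○○●○○○○○●○○○○
gen 3: ●○○○●○○○●○●○○○●○●○○○
gen 4: ○●○●○●○●○○○●○●○○○●○●
gen 5: ○○○○○○○○●○●○○○●○●○○○
gen 6: ○○○○○○○●○○○●○●○○○●○○
gen 7: ○○○○○○●○●○●○○○●○●○●○
gen 8: ○○○○○●○○○○○●○●○○○○○●
gen 9: ●○○○●○●○○○●○○○●○○○●○
gen 10: ○●○●○○○●○●○●○●○●○●○○
gen 11: ●○○○●○●○○○○○○○○○○○●○
gen 12: ○●○●○○○●○○○○○○○○○●○○
gen 13: ●○○○●○●○●○○○○○○○●○●○
gen 14: ○●○●○○○○○●○○○○○●○○○○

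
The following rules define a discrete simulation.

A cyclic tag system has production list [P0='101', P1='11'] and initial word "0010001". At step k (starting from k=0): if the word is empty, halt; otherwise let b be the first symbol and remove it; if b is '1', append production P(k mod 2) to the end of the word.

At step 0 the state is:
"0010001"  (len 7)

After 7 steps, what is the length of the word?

step 0: "0010001"  (len 7)
step 1: "010001"  (len 6)
step 2: "10001"  (len 5)
step 3: "0001101"  (len 7)
step 4: "001101"  (len 6)
step 5: "01101"  (len 5)
step 6: "1101"  (len 4)
step 7: "101101"  (len 6)

6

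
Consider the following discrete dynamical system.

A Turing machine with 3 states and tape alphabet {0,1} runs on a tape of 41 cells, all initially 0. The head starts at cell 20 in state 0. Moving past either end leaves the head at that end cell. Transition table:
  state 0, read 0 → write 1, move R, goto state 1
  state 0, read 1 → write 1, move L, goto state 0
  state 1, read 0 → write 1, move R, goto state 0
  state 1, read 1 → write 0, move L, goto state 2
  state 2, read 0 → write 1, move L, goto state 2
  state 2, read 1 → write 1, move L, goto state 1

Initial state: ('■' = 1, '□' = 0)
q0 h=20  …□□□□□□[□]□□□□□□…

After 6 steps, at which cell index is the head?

26

[0] q0 h=20  …□□□□□□[□]□□□□□□…
[1] q1 h=21  …□□□□□■[□]□□□□□□…
[2] q0 h=22  …□□□□■■[□]□□□□□□…
[3] q1 h=23  …□□□■■■[□]□□□□□□…
[4] q0 h=24  …□□■■■■[□]□□□□□□…
[5] q1 h=25  …□■■■■■[□]□□□□□□…
[6] q0 h=26  …■■■■■■[□]□□□□□□…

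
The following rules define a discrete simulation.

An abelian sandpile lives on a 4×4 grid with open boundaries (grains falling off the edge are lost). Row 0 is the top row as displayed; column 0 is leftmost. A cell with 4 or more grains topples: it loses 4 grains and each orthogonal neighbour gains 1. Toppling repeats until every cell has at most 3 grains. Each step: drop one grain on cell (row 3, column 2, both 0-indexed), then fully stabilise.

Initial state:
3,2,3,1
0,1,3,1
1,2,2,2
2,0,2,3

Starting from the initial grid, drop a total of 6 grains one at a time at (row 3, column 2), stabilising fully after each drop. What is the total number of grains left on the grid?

28

step 0: 3,2,3,1
0,1,3,1
1,2,2,2
2,0,2,3
step 1: 3,2,3,1
0,1,3,1
1,2,2,2
2,0,3,3
step 2: 3,2,3,1
0,1,3,1
1,2,3,3
2,1,1,0
step 3: 3,2,3,1
0,1,3,1
1,2,3,3
2,1,2,0
step 4: 3,2,3,1
0,1,3,1
1,2,3,3
2,1,3,0
step 5: 3,3,0,2
0,2,1,3
1,3,2,0
2,2,1,2
step 6: 3,3,0,2
0,2,1,3
1,3,2,0
2,2,2,2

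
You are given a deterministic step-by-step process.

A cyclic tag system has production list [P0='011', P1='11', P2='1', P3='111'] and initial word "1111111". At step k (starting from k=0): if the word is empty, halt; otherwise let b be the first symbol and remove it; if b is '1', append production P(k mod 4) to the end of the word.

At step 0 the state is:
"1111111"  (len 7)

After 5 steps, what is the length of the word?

k=0  "1111111"  (len 7)
k=1  "111111011"  (len 9)
k=2  "1111101111"  (len 10)
k=3  "1111011111"  (len 10)
k=4  "111011111111"  (len 12)
k=5  "11011111111011"  (len 14)

14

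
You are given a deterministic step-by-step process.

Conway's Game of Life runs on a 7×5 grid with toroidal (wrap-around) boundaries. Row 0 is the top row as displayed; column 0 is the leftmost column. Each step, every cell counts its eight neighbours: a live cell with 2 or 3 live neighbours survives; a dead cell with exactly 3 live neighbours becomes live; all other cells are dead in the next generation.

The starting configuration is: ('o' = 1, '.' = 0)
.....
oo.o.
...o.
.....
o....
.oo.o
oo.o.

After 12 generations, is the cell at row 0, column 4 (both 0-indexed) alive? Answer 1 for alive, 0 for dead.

0) .....
oo.o.
...o.
.....
o....
.oo.o
oo.o.
1) .....
..o.o
..o.o
.....
oo...
..ooo
oo.oo
2) .oo..
.....
.....
oo...
ooooo
.....
oo...
3) ooo..
.....
.....
...o.
..ooo
...o.
ooo..
4) o.o..
.o...
.....
..ooo
..o.o
o....
o..oo
5) o.oo.
.o...
..oo.
..o.o
ooo.o
oo...
o..o.
6) o.oo.
.o..o
.ooo.
....o
..o.o
...o.
o..o.
7) o.oo.
....o
.oooo
oo..o
....o
..oo.
.o.o.
8) oooo.
.....
.oo..
.o...
.oo.o
..ooo
.o...
9) ooo..
o..o.
.oo..
...o.
.o..o
....o
.....
10) ooo.o
o..oo
.oooo
oo.o.
o..oo
o....
oo...
11) ..o..
.....
.....
.....
..oo.
.....
..o..
12) .....
.....
.....
.....
.....
..oo.
.....

0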